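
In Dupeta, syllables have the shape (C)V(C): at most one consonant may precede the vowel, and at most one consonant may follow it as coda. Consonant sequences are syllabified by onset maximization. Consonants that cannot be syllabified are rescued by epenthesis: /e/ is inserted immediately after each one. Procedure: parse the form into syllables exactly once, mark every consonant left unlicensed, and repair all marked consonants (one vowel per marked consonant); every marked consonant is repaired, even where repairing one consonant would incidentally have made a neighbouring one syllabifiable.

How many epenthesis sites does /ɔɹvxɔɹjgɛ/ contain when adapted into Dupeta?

The unsyllabifiable consonants are /v/, /j/; each receives one epenthetic vowel.

2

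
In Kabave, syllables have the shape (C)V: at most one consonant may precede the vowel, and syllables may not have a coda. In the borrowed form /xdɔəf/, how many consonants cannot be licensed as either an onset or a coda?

Under (C)V, the unsyllabifiable consonants are /x/, /f/ (no codas are permitted; onsets are limited to one consonant).

2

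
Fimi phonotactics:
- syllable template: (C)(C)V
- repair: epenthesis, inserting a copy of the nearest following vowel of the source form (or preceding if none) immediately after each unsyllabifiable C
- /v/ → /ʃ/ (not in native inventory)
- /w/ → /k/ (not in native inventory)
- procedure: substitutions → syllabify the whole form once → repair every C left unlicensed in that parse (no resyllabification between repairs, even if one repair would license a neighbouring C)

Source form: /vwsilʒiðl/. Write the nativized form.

Substitution: /v/ → /ʃ/, /w/ → /k/, giving /ʃksilʒiðl/.
Under (C)(C)V, the unsyllabifiable consonants are /ʃ/, /ð/, /l/ (no codas are permitted; onsets may contain at most 2 consonants).
Inserting the epenthetic vowel yields /ʃ/ → /ʃi/, /ð/ → /ði/, /l/ → /li/.

ʃiksilʒiðili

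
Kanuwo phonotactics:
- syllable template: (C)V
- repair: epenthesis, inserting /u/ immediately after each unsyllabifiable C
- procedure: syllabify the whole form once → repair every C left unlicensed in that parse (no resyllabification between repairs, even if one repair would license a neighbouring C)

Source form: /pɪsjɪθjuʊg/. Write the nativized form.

pɪsujɪθujuʊgu

Under (C)V, the unsyllabifiable consonants are /s/, /θ/, /g/ (no codas are permitted; onsets are limited to one consonant).
Each unlicensed consonant becomes the onset of a new syllable: /s/ → /su/, /θ/ → /θu/, /g/ → /gu/.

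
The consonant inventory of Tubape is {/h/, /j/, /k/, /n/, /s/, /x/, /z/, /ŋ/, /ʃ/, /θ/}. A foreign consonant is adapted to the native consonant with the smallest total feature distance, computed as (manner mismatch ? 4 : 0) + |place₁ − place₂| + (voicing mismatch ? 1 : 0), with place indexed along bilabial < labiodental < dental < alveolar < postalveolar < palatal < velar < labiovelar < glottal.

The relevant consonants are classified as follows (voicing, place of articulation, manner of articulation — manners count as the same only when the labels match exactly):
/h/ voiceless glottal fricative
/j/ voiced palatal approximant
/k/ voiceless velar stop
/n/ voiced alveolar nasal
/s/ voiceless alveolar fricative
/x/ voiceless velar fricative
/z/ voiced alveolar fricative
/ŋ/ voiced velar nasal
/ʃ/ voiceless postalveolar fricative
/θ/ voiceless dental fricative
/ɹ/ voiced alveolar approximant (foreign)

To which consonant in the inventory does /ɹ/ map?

j

/j/ is closest: same manner (approximant), place distance 2 (alveolar→palatal), same voicing; total 2. Next closest is /n/ at distance 4.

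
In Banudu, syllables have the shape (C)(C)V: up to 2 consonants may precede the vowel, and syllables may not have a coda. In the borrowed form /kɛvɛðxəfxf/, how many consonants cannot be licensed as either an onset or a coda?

3

Under (C)(C)V, the unsyllabifiable consonants are /f/, /x/, /f/ (no codas are permitted; onsets may contain at most 2 consonants).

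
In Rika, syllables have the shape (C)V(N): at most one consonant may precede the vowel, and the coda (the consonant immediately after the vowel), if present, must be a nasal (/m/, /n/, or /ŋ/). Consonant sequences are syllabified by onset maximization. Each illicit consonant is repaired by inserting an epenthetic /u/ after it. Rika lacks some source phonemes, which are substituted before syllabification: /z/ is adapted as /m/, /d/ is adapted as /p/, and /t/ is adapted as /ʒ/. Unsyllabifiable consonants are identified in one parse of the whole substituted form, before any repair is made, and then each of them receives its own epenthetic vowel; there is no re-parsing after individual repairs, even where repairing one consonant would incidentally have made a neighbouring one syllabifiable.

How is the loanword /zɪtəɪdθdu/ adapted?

Substitution: /z/ → /m/, /t/ → /ʒ/, /d/ → /p/, giving /mɪʒəɪpθpu/.
Syllabifying with onset maximization leaves /p/, /θ/ stranded (only a nasal (/m/, /n/, or /ŋ/) is licensed in coda position; onsets are limited to one consonant).
Epenthesis after each stranded consonant: /p/ → /pu/, /θ/ → /θu/.

mɪʒəɪpuθupu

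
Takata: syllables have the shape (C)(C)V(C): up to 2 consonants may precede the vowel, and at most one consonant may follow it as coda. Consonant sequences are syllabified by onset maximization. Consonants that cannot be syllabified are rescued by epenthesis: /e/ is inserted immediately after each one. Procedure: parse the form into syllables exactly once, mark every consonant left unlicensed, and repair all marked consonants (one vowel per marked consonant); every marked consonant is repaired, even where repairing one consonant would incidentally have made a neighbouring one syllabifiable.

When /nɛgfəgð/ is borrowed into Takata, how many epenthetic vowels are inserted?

1

The unsyllabifiable consonants are /ð/; each receives one epenthetic vowel.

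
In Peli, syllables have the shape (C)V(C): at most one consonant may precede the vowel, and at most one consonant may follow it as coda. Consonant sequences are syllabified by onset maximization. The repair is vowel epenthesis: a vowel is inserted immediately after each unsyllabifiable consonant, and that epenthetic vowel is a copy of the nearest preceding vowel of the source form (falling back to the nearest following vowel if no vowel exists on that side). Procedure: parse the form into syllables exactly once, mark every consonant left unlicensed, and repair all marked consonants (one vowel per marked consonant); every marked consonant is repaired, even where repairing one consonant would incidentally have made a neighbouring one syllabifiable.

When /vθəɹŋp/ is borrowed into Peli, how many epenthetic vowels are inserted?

The unsyllabifiable consonants are /v/, /ŋ/, /p/; each receives one epenthetic vowel.

3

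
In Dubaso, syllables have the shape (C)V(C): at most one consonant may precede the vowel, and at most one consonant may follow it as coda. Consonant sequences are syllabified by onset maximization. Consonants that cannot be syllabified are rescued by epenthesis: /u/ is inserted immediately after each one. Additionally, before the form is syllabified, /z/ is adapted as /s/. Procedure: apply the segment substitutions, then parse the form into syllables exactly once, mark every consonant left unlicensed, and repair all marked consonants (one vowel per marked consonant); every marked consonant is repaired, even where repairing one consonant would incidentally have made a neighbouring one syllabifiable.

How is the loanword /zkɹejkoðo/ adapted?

Substitution: /z/ → /s/, giving /skɹejkoðo/.
Syllabifying with onset maximization leaves /s/, /k/ stranded (at most one coda consonant is licensed; onsets are limited to one consonant).
Inserting the epenthetic vowel yields /s/ → /su/, /k/ → /ku/.

sukuɹejkoðo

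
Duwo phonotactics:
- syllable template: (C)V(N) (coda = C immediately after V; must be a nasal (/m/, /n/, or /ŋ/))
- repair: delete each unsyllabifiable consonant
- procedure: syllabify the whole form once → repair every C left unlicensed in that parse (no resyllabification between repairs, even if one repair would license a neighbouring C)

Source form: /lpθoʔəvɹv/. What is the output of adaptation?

Syllabifying with onset maximization leaves /l/, /p/, /v/, /ɹ/, /v/ stranded (only a nasal (/m/, /n/, or /ŋ/) is licensed in coda position; onsets are limited to one consonant).
Each unlicensed consonant is deleted: /l/, /p/, /v/, /ɹ/, /v/.

θoʔə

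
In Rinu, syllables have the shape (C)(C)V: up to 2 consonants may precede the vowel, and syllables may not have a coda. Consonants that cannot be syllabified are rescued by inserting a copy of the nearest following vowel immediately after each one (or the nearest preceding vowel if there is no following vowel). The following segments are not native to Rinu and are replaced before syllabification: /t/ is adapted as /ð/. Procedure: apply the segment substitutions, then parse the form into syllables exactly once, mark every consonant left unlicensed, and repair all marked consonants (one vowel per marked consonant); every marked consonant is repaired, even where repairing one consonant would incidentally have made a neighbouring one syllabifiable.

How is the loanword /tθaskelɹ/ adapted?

Substitution: /t/ → /ð/, giving /ðθaskelɹ/.
Syllabifying with onset maximization leaves /l/, /ɹ/ stranded (no codas are permitted; onsets may contain at most 2 consonants).
Inserting the epenthetic vowel yields /l/ → /le/, /ɹ/ → /ɹe/.

ðθaskeleɹe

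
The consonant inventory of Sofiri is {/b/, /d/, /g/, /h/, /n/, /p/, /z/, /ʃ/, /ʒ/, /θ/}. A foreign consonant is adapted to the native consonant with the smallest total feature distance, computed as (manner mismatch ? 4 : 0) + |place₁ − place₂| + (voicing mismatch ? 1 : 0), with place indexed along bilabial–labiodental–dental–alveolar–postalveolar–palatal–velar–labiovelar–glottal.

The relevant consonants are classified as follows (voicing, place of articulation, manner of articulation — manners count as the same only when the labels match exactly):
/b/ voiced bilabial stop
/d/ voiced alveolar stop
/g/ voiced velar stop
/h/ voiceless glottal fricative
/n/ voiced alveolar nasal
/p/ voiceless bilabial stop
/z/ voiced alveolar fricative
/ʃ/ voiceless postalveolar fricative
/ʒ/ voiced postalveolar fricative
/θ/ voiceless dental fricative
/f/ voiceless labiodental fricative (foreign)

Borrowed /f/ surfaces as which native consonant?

θ

/θ/ is closest: same manner (fricative), place distance 1 (labiodental→dental), same voicing; total 1. Next closest is /z/ at distance 3.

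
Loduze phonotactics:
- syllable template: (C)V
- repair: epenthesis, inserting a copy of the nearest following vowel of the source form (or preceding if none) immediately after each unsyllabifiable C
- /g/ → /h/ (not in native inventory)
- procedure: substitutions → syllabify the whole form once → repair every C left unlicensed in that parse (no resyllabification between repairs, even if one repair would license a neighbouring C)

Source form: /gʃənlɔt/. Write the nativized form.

həʃənɔlɔtɔ

Substitution: /g/ → /h/, giving /hʃənlɔt/.
Under (C)V, the unsyllabifiable consonants are /h/, /n/, /t/ (no codas are permitted; onsets are limited to one consonant).
Each unlicensed consonant becomes the onset of a new syllable: /h/ → /hə/, /n/ → /nɔ/, /t/ → /tɔ/.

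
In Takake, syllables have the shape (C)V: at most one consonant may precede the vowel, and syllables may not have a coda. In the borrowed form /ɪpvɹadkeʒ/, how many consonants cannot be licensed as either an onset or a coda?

4

Syllabifying with onset maximization leaves /p/, /v/, /d/, /ʒ/ stranded (no codas are permitted; onsets are limited to one consonant).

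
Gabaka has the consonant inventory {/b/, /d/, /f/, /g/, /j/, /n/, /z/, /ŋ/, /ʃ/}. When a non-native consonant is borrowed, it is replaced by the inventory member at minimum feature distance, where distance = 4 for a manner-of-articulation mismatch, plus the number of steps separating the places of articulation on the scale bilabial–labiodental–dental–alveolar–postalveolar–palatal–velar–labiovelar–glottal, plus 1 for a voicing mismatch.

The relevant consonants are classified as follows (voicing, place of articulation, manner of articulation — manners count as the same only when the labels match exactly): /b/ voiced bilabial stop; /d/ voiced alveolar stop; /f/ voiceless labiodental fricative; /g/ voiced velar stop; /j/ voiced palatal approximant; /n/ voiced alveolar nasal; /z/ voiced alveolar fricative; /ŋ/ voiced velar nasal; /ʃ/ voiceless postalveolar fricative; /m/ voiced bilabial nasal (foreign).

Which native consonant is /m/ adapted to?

/n/ is closest: same manner (nasal), place distance 3 (bilabial→alveolar), same voicing; total 3. Next closest is /b/ at distance 4.

n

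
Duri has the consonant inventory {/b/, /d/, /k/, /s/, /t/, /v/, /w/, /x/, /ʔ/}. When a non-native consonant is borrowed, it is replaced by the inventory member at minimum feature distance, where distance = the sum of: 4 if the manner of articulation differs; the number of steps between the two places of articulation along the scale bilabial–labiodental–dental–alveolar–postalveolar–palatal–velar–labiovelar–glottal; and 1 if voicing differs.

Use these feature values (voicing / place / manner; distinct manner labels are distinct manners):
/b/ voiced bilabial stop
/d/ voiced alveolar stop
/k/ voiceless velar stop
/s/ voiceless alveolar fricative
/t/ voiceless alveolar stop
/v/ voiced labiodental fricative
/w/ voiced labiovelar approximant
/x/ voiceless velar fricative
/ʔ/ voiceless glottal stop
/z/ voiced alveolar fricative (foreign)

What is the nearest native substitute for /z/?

s

/s/ is closest: same manner (fricative), place distance 0 (alveolar→alveolar), voicing differs (+1); total 1. Next closest is /v/ at distance 2.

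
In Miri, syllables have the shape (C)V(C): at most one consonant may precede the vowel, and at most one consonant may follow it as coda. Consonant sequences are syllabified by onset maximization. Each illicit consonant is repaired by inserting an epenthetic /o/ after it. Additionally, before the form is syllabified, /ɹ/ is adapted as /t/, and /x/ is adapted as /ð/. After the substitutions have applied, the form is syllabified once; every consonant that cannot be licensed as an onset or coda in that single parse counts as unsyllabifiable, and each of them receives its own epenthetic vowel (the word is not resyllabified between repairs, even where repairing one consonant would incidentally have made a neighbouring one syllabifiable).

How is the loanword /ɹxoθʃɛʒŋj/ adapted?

toðoθʃɛʒŋojo

Substitution: /ɹ/ → /t/, /x/ → /ð/, giving /tðoθʃɛʒŋj/.
Under (C)V(C), the unsyllabifiable consonants are /t/, /ŋ/, /j/ (at most one coda consonant is licensed; onsets are limited to one consonant).
Each unlicensed consonant becomes the onset of a new syllable: /t/ → /to/, /ŋ/ → /ŋo/, /j/ → /jo/.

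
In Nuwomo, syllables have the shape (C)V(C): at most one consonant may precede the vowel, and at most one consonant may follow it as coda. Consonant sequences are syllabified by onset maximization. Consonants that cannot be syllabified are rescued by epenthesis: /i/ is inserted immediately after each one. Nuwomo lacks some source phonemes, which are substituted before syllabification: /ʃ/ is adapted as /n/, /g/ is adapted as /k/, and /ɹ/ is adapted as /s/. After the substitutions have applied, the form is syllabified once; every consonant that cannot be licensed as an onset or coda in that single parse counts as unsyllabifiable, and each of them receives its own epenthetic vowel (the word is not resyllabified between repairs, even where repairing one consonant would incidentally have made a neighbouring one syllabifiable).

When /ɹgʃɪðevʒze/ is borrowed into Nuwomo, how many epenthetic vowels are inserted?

After substitution the input is /sknɪðevʒze/.
The unsyllabifiable consonants are /s/, /k/, /ʒ/; each receives one epenthetic vowel.

3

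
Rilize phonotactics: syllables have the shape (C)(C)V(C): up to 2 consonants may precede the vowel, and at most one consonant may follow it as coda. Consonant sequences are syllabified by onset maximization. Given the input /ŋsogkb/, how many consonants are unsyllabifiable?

2

The consonants /k/, /b/ cannot be parsed into a legal (C)(C)V(C) syllable (at most one coda consonant is licensed; onsets may contain at most 2 consonants).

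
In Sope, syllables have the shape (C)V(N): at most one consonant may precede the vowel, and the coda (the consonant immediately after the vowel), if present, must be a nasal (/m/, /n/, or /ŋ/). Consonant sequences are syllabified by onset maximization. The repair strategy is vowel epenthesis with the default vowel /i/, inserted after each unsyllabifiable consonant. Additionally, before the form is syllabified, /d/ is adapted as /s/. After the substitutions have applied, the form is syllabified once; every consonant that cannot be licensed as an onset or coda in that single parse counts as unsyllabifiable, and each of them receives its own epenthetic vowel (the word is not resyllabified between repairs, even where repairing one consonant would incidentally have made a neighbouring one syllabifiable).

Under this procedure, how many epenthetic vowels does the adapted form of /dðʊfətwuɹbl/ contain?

After substitution the input is /sðʊfətwuɹbl/.
The unsyllabifiable consonants are /s/, /t/, /ɹ/, /b/, /l/; each receives one epenthetic vowel.

5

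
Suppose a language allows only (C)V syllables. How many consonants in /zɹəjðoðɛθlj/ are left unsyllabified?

5

Under (C)V, the unsyllabifiable consonants are /z/, /j/, /θ/, /l/, /j/ (no codas are permitted; onsets are limited to one consonant).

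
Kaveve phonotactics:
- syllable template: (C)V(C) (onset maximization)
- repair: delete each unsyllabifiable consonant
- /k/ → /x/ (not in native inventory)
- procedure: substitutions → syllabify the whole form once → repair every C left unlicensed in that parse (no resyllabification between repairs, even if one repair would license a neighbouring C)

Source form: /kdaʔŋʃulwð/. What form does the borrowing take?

daʔʃul

Substitution: /k/ → /x/, giving /xdaʔŋʃulwð/.
Syllabifying with onset maximization leaves /x/, /ŋ/, /w/, /ð/ stranded (at most one coda consonant is licensed; onsets are limited to one consonant).
Each unlicensed consonant is deleted: /x/, /ŋ/, /w/, /ð/.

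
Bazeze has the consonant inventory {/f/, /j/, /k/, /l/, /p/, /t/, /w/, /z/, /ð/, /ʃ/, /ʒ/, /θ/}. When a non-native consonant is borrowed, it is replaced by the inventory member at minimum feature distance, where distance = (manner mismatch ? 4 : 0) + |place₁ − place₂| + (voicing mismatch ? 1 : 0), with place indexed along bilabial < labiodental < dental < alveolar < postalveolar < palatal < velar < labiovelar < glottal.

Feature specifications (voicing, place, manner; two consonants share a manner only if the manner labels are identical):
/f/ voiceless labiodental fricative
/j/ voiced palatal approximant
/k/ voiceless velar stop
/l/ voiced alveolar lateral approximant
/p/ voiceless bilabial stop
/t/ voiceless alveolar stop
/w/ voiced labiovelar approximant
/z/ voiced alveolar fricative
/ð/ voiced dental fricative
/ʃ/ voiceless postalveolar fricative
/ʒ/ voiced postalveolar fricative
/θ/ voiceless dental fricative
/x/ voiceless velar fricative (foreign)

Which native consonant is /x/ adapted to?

ʃ

/ʃ/ is closest: same manner (fricative), place distance 2 (velar→postalveolar), same voicing; total 2. Next closest is /ʒ/ at distance 3.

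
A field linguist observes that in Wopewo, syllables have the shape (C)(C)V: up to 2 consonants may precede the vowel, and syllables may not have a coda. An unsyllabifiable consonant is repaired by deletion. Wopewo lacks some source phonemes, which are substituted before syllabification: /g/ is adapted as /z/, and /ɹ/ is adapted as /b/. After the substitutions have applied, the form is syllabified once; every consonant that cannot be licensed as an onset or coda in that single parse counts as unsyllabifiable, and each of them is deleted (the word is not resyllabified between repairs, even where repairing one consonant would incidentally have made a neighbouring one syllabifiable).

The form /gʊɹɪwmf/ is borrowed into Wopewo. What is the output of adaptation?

zʊbɪ

Substitution: /g/ → /z/, /ɹ/ → /b/, giving /zʊbɪwmf/.
Syllabifying with onset maximization leaves /w/, /m/, /f/ stranded (no codas are permitted; onsets may contain at most 2 consonants).
Deleting the stranded consonants removes /w/, /m/, /f/.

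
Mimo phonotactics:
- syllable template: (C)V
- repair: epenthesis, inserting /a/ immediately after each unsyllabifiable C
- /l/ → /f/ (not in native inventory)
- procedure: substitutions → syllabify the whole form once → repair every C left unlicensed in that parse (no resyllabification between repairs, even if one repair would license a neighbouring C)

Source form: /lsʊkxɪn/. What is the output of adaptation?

fasʊkaxɪna

Substitution: /l/ → /f/, giving /fsʊkxɪn/.
Syllabifying with onset maximization leaves /f/, /k/, /n/ stranded (no codas are permitted; onsets are limited to one consonant).
Inserting the epenthetic vowel yields /f/ → /fa/, /k/ → /ka/, /n/ → /na/.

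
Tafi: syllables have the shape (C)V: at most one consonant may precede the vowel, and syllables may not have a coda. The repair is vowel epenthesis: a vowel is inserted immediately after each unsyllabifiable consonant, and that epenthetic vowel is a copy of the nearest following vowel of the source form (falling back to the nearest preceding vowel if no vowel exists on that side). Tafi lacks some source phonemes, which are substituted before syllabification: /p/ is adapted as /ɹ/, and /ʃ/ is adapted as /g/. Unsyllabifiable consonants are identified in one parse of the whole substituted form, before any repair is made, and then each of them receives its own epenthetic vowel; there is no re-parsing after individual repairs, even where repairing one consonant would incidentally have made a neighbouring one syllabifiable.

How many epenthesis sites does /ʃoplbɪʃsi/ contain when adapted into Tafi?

After substitution the input is /goɹlbɪgsi/.
The unsyllabifiable consonants are /ɹ/, /l/, /g/; each receives one epenthetic vowel.

3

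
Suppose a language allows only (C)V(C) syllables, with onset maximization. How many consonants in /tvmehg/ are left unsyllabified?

3

Syllabifying with onset maximization leaves /t/, /v/, /g/ stranded (at most one coda consonant is licensed; onsets are limited to one consonant).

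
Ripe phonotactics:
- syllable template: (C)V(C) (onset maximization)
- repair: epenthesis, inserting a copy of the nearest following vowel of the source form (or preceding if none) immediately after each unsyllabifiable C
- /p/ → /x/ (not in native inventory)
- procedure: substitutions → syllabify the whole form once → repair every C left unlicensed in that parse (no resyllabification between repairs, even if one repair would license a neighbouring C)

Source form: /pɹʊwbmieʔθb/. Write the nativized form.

xʊɹʊwbimieʔθebe

Substitution: /p/ → /x/, giving /xɹʊwbmieʔθb/.
Syllabifying with onset maximization leaves /x/, /b/, /θ/, /b/ stranded (at most one coda consonant is licensed; onsets are limited to one consonant).
Each unlicensed consonant becomes the onset of a new syllable: /x/ → /xʊ/, /b/ → /bi/, /θ/ → /θe/, /b/ → /be/.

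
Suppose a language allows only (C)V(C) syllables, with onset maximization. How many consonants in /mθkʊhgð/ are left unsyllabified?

Under (C)V(C), the unsyllabifiable consonants are /m/, /θ/, /g/, /ð/ (at most one coda consonant is licensed; onsets are limited to one consonant).

4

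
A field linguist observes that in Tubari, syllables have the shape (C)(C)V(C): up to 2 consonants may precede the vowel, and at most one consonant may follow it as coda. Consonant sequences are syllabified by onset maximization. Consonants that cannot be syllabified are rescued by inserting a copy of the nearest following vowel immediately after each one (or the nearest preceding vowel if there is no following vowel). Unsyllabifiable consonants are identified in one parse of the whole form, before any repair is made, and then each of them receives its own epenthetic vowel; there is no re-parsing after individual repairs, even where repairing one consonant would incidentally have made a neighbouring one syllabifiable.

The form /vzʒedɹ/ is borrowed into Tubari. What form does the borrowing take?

vezʒedɹe

The consonants /v/, /ɹ/ cannot be parsed into a legal (C)(C)V(C) syllable (at most one coda consonant is licensed; onsets may contain at most 2 consonants).
Epenthesis after each stranded consonant: /v/ → /ve/, /ɹ/ → /ɹe/.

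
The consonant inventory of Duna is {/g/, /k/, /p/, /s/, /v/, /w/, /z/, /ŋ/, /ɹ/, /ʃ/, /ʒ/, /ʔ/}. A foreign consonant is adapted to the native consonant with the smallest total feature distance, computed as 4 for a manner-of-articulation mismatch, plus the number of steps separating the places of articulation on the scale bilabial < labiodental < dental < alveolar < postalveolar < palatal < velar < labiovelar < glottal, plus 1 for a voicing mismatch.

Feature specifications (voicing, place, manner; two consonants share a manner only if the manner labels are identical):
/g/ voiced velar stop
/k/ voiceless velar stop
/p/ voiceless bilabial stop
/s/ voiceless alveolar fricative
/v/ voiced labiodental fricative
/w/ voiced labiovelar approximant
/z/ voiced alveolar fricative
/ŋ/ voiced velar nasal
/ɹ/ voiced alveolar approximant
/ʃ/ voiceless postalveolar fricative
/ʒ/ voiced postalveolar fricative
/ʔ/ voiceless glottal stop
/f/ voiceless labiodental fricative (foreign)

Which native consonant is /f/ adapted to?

/v/ is closest: same manner (fricative), place distance 0 (labiodental→labiodental), voicing differs (+1); total 1. Next closest is /s/ at distance 2.

v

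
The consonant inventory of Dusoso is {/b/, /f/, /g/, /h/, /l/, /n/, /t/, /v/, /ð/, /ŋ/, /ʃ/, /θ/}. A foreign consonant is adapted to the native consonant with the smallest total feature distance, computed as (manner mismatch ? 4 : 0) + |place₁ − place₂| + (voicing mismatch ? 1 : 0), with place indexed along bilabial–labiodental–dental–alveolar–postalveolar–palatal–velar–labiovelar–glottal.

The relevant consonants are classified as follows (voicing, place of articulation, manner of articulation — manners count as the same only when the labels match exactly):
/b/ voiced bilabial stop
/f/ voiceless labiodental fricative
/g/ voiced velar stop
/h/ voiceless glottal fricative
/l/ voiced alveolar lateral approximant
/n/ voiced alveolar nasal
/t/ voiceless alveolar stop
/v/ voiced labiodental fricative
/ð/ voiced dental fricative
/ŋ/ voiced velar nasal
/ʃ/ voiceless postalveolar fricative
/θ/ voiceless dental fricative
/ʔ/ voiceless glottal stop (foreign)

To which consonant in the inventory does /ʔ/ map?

/g/ is closest: same manner (stop), place distance 2 (glottal→velar), voicing differs (+1); total 3. Next closest is /h/ at distance 4.

g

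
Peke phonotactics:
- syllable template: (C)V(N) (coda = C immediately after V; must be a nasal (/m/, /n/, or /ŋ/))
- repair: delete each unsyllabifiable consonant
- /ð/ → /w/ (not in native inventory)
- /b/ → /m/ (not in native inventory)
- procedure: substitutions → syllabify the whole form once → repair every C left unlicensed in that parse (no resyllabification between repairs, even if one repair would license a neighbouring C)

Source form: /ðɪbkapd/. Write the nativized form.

Substitution: /ð/ → /w/, /b/ → /m/, giving /wɪmkapd/.
Syllabifying with onset maximization leaves /p/, /d/ stranded (only a nasal (/m/, /n/, or /ŋ/) is licensed in coda position; onsets are limited to one consonant).
Deletion applies to /p/, /d/.

wɪmka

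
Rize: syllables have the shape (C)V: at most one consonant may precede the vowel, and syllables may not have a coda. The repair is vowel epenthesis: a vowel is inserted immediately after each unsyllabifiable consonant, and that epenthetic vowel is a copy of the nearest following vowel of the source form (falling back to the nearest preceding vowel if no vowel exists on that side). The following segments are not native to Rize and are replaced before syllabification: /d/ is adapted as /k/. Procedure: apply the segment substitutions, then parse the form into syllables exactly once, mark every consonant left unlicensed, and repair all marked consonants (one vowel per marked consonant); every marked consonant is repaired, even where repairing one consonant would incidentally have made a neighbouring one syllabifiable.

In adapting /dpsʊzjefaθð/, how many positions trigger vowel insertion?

5

After substitution the input is /kpsʊzjefaθð/.
The unsyllabifiable consonants are /k/, /p/, /z/, /θ/, /ð/; each receives one epenthetic vowel.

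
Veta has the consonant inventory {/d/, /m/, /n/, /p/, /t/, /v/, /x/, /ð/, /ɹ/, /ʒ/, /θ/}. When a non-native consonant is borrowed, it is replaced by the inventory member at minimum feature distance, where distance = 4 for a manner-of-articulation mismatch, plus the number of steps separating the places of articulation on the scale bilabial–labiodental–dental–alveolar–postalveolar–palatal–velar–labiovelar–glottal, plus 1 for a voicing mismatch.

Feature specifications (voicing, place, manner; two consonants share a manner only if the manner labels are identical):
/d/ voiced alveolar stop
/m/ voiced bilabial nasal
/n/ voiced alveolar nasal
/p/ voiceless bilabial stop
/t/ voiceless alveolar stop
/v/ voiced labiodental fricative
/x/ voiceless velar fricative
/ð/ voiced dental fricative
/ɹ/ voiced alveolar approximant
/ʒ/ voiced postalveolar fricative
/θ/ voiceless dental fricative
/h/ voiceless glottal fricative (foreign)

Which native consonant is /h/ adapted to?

/x/ is closest: same manner (fricative), place distance 2 (glottal→velar), same voicing; total 2. Next closest is /ʒ/ at distance 5.

x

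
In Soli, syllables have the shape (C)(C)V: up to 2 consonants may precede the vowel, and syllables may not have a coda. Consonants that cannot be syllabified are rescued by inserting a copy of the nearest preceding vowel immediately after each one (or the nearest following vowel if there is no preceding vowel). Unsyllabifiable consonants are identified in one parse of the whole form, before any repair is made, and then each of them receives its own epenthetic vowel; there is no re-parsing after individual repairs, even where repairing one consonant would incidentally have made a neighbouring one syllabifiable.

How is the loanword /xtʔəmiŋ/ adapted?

xətʔəmiŋi

The consonants /x/, /ŋ/ cannot be parsed into a legal (C)(C)V syllable (no codas are permitted; onsets may contain at most 2 consonants).
Epenthesis after each stranded consonant: /x/ → /xə/, /ŋ/ → /ŋi/.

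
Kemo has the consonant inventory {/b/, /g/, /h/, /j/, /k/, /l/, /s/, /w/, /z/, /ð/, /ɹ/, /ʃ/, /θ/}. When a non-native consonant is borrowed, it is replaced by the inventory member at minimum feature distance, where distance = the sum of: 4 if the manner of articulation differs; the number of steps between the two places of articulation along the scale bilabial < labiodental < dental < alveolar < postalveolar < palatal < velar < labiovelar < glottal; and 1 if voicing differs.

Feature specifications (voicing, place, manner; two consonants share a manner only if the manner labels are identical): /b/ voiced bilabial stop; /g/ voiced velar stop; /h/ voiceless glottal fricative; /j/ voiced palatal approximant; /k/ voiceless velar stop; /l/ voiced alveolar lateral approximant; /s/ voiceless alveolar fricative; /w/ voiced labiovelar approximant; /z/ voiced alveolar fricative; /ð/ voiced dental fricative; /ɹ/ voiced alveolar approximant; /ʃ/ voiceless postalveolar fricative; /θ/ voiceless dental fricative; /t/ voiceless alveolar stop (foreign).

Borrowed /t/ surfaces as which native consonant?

k

/k/ is closest: same manner (stop), place distance 3 (alveolar→velar), same voicing; total 3. Next closest is /b/ at distance 4.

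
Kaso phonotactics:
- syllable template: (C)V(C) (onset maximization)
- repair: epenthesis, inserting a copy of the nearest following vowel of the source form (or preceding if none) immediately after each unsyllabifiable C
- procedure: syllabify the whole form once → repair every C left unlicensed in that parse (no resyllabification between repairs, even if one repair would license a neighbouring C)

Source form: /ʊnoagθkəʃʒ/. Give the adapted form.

ʊnoagθəkəʃʒə

Syllabifying with onset maximization leaves /θ/, /ʒ/ stranded (at most one coda consonant is licensed; onsets are limited to one consonant).
Inserting the epenthetic vowel yields /θ/ → /θə/, /ʒ/ → /ʒə/.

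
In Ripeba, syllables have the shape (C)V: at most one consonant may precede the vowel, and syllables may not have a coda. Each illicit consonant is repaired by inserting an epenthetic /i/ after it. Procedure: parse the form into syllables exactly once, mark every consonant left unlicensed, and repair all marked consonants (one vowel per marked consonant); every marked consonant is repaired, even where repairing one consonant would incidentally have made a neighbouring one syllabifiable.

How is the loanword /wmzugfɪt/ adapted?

wimizugifɪti

Under (C)V, the unsyllabifiable consonants are /w/, /m/, /g/, /t/ (no codas are permitted; onsets are limited to one consonant).
Each unlicensed consonant becomes the onset of a new syllable: /w/ → /wi/, /m/ → /mi/, /g/ → /gi/, /t/ → /ti/.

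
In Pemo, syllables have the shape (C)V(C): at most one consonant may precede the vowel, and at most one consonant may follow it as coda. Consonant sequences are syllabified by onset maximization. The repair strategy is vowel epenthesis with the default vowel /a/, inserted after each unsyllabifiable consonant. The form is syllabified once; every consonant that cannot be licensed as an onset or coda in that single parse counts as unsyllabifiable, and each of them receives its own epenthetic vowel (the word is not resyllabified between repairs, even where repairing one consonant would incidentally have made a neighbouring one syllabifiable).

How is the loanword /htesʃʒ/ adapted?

hatesʃaʒa

Syllabifying with onset maximization leaves /h/, /ʃ/, /ʒ/ stranded (at most one coda consonant is licensed; onsets are limited to one consonant).
Each unlicensed consonant becomes the onset of a new syllable: /h/ → /ha/, /ʃ/ → /ʃa/, /ʒ/ → /ʒa/.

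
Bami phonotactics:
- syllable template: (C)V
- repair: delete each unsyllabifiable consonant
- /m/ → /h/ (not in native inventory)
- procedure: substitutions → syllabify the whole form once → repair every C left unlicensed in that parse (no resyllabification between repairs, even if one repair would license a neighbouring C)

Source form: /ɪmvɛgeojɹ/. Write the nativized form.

Substitution: /m/ → /h/, giving /ɪhvɛgeojɹ/.
The consonants /h/, /j/, /ɹ/ cannot be parsed into a legal (C)V syllable (no codas are permitted; onsets are limited to one consonant).
Deleting the stranded consonants removes /h/, /j/, /ɹ/.

ɪvɛgeo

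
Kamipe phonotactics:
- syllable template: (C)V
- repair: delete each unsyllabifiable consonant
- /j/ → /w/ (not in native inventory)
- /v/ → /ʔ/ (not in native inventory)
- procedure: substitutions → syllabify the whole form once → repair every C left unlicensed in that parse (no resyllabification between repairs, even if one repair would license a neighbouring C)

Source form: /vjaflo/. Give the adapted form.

walo

Substitution: /v/ → /ʔ/, /j/ → /w/, giving /ʔwaflo/.
Syllabifying with onset maximization leaves /ʔ/, /f/ stranded (no codas are permitted; onsets are limited to one consonant).
Deleting the stranded consonants removes /ʔ/, /f/.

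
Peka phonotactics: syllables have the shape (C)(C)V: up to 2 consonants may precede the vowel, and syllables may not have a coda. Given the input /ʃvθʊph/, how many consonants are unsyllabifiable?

The consonants /ʃ/, /p/, /h/ cannot be parsed into a legal (C)(C)V syllable (no codas are permitted; onsets may contain at most 2 consonants).

3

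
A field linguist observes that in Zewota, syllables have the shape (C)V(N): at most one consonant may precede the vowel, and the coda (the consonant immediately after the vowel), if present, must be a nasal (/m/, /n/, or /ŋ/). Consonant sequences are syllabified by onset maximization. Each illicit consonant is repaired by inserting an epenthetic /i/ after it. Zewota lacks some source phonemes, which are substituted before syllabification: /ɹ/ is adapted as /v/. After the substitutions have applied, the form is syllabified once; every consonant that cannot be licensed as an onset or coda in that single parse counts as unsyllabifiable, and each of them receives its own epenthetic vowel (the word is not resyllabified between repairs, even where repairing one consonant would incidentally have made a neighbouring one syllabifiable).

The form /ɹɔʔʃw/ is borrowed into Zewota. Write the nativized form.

vɔʔiʃiwi

Substitution: /ɹ/ → /v/, giving /vɔʔʃw/.
Under (C)V(N), the unsyllabifiable consonants are /ʔ/, /ʃ/, /w/ (only a nasal (/m/, /n/, or /ŋ/) is licensed in coda position; onsets are limited to one consonant).
Inserting the epenthetic vowel yields /ʔ/ → /ʔi/, /ʃ/ → /ʃi/, /w/ → /wi/.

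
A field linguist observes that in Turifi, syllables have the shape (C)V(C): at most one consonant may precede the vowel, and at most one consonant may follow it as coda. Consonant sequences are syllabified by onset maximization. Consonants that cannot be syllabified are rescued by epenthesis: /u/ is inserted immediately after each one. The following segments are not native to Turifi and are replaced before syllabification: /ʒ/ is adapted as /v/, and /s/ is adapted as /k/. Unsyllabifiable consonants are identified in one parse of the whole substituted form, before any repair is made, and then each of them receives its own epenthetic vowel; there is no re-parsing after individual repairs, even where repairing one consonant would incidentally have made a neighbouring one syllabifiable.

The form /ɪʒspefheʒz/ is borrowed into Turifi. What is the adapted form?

Substitution: /ʒ/ → /v/, /s/ → /k/, giving /ɪvkpefhevz/.
Under (C)V(C), the unsyllabifiable consonants are /k/, /z/ (at most one coda consonant is licensed; onsets are limited to one consonant).
Each unlicensed consonant becomes the onset of a new syllable: /k/ → /ku/, /z/ → /zu/.

ɪvkupefhevzu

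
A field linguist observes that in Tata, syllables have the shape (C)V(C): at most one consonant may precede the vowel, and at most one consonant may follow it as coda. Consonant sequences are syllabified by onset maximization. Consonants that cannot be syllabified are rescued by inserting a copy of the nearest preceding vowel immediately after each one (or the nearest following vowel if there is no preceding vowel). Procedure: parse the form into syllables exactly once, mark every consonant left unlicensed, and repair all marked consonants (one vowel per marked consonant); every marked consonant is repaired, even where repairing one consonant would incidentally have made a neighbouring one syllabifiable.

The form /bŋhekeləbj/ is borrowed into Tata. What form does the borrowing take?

Under (C)V(C), the unsyllabifiable consonants are /b/, /ŋ/, /j/ (at most one coda consonant is licensed; onsets are limited to one consonant).
Each unlicensed consonant becomes the onset of a new syllable: /b/ → /be/, /ŋ/ → /ŋe/, /j/ → /jə/.

beŋehekeləbjə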